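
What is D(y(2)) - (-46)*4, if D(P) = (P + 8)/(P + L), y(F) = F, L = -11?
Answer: 1646/9 ≈ 182.89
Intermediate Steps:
D(P) = (8 + P)/(-11 + P) (D(P) = (P + 8)/(P - 11) = (8 + P)/(-11 + P))
D(y(2)) - (-46)*4 = (8 + 2)/(-11 + 2) - (-46)*4 = 10/(-9) - 1*(-184) = -⅑*10 + 184 = -10/9 + 184 = 1646/9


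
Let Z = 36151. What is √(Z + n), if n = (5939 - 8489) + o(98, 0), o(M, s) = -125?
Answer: 2*√8369 ≈ 182.96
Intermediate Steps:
n = -2675 (n = (5939 - 8489) - 125 = -2550 - 125 = -2675)
√(Z + n) = √(36151 - 2675) = √33476 = 2*√8369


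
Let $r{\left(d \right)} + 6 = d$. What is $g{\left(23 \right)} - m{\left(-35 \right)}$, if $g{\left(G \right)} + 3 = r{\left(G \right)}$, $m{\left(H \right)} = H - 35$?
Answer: $84$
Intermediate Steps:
$m{\left(H \right)} = -35 + H$ ($m{\left(H \right)} = H - 35 = -35 + H$)
$r{\left(d \right)} = -6 + d$
$g{\left(G \right)} = -9 + G$ ($g{\left(G \right)} = -3 + \left(-6 + G\right) = -9 + G$)
$g{\left(23 \right)} - m{\left(-35 \right)} = \left(-9 + 23\right) - \left(-35 - 35\right) = 14 - -70 = 14 + 70 = 84$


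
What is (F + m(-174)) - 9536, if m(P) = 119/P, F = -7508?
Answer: -2965775/174 ≈ -17045.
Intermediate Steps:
(F + m(-174)) - 9536 = (-7508 + 119/(-174)) - 9536 = (-7508 + 119*(-1/174)) - 9536 = (-7508 - 119/174) - 9536 = -1306511/174 - 9536 = -2965775/174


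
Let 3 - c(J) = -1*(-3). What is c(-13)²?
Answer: 0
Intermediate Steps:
c(J) = 0 (c(J) = 3 - (-1)*(-3) = 3 - 1*3 = 3 - 3 = 0)
c(-13)² = 0² = 0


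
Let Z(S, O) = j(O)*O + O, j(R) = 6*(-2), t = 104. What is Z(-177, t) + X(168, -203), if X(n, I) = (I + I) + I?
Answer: -1753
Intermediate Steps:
j(R) = -12
X(n, I) = 3*I (X(n, I) = 2*I + I = 3*I)
Z(S, O) = -11*O (Z(S, O) = -12*O + O = -11*O)
Z(-177, t) + X(168, -203) = -11*104 + 3*(-203) = -1144 - 609 = -1753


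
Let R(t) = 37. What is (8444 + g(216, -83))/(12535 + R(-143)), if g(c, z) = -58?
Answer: 599/898 ≈ 0.66704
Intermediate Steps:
(8444 + g(216, -83))/(12535 + R(-143)) = (8444 - 58)/(12535 + 37) = 8386/12572 = 8386*(1/12572) = 599/898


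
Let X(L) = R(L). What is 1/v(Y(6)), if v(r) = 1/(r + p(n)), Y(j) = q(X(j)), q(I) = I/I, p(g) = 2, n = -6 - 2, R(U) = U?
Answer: 3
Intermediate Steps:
n = -8
X(L) = L
q(I) = 1
Y(j) = 1
v(r) = 1/(2 + r) (v(r) = 1/(r + 2) = 1/(2 + r))
1/v(Y(6)) = 1/(1/(2 + 1)) = 1/(1/3) = 3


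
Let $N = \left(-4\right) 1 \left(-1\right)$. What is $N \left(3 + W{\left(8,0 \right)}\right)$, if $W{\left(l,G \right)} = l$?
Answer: $44$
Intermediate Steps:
$N = 4$ ($N = \left(-4\right) \left(-1\right) = 4$)
$N \left(3 + W{\left(8,0 \right)}\right) = 4 \left(3 + 8\right) = 4 \cdot 11 = 44$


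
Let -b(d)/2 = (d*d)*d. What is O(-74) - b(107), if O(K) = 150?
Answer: 2450236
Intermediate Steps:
b(d) = -2*d³ (b(d) = -2*d*d*d = -2*d²*d = -2*d³)
O(-74) - b(107) = 150 - (-2)*107³ = 150 - (-2)*1225043 = 150 - 1*(-2450086) = 150 + 2450086 = 2450236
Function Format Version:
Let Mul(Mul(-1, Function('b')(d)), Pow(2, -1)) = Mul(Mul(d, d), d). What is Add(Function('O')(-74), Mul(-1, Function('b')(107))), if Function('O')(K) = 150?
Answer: 2450236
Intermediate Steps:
Function('b')(d) = Mul(-2, Pow(d, 3)) (Function('b')(d) = Mul(-2, Mul(Mul(d, d), d)) = Mul(-2, Mul(Pow(d, 2), d)) = Mul(-2, Pow(d, 3)))
Add(Function('O')(-74), Mul(-1, Function('b')(107))) = Add(150, Mul(-1, Mul(-2, Pow(107, 3)))) = Add(150, Mul(-1, Mul(-2, 1225043))) = Add(150, Mul(-1, -2450086)) = Add(150, 2450086) = 2450236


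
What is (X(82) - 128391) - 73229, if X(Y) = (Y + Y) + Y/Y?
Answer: -201455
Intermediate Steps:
X(Y) = 1 + 2*Y (X(Y) = 2*Y + 1 = 1 + 2*Y)
(X(82) - 128391) - 73229 = ((1 + 2*82) - 128391) - 73229 = ((1 + 164) - 128391) - 73229 = (165 - 128391) - 73229 = -128226 - 73229 = -201455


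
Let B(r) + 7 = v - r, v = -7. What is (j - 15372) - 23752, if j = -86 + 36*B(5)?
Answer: -39894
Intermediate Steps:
B(r) = -14 - r (B(r) = -7 + (-7 - r) = -14 - r)
j = -770 (j = -86 + 36*(-14 - 1*5) = -86 + 36*(-14 - 5) = -86 + 36*(-19) = -86 - 684 = -770)
(j - 15372) - 23752 = (-770 - 15372) - 23752 = -16142 - 23752 = -39894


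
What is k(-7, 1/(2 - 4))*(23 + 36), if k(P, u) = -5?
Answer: -295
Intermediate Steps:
k(-7, 1/(2 - 4))*(23 + 36) = -5*(23 + 36) = -5*59 = -295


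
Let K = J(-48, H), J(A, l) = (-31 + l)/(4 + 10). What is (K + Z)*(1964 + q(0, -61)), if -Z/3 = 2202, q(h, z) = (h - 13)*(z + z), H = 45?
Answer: -23447750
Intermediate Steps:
J(A, l) = -31/14 + l/14 (J(A, l) = (-31 + l)/14 = (-31 + l)*(1/14) = -31/14 + l/14)
K = 1 (K = -31/14 + (1/14)*45 = -31/14 + 45/14 = 1)
q(h, z) = 2*z*(-13 + h) (q(h, z) = (-13 + h)*(2*z) = 2*z*(-13 + h))
Z = -6606 (Z = -3*2202 = -6606)
(K + Z)*(1964 + q(0, -61)) = (1 - 6606)*(1964 + 2*(-61)*(-13 + 0)) = -6605*(1964 + 2*(-61)*(-13)) = -6605*(1964 + 1586) = -6605*3550 = -23447750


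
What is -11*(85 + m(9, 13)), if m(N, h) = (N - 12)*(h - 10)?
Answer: -836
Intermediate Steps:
m(N, h) = (-12 + N)*(-10 + h)
-11*(85 + m(9, 13)) = -11*(85 + (120 - 12*13 - 10*9 + 9*13)) = -11*(85 + (120 - 156 - 90 + 117)) = -11*(85 - 9) = -11*76 = -836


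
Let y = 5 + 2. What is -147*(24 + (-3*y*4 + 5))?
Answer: 8085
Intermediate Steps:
y = 7
-147*(24 + (-3*y*4 + 5)) = -147*(24 + (-3*7*4 + 5)) = -147*(24 + (-21*4 + 5)) = -147*(24 + (-84 + 5)) = -147*(24 - 79) = -147*(-55) = 8085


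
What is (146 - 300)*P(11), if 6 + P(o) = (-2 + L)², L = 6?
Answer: -1540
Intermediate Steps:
P(o) = 10 (P(o) = -6 + (-2 + 6)² = -6 + 4² = -6 + 16 = 10)
(146 - 300)*P(11) = (146 - 300)*10 = -154*10 = -1540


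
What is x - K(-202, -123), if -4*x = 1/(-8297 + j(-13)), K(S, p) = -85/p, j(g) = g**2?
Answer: -2763397/3998976 ≈ -0.69103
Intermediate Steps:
x = 1/32512 (x = -1/(4*(-8297 + (-13)**2)) = -1/(4*(-8297 + 169)) = -1/4/(-8128) = -1/4*(-1/8128) = 1/32512 ≈ 3.0758e-5)
x - K(-202, -123) = 1/32512 - (-85)/(-123) = 1/32512 - (-85)*(-1)/123 = 1/32512 - 1*85/123 = 1/32512 - 85/123 = -2763397/3998976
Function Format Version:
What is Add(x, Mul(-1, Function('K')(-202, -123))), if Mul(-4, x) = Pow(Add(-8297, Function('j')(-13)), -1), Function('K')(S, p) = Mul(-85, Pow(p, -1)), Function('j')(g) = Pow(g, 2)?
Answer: Rational(-2763397, 3998976) ≈ -0.69103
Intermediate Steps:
x = Rational(1, 32512) (x = Mul(Rational(-1, 4), Pow(Add(-8297, Pow(-13, 2)), -1)) = Mul(Rational(-1, 4), Pow(Add(-8297, 169), -1)) = Mul(Rational(-1, 4), Pow(-8128, -1)) = Mul(Rational(-1, 4), Rational(-1, 8128)) = Rational(1, 32512) ≈ 3.0758e-5)
Add(x, Mul(-1, Function('K')(-202, -123))) = Add(Rational(1, 32512), Mul(-1, Mul(-85, Pow(-123, -1)))) = Add(Rational(1, 32512), Mul(-1, Mul(-85, Rational(-1, 123)))) = Add(Rational(1, 32512), Mul(-1, Rational(85, 123))) = Add(Rational(1, 32512), Rational(-85, 123)) = Rational(-2763397, 3998976)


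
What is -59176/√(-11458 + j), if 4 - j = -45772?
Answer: -29588*√34318/17159 ≈ -319.44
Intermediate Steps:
j = 45776 (j = 4 - 1*(-45772) = 4 + 45772 = 45776)
-59176/√(-11458 + j) = -59176/√(-11458 + 45776) = -59176*√34318/34318 = -29588*√34318/17159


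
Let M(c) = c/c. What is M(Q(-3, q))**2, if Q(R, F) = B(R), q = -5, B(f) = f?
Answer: 1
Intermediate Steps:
Q(R, F) = R
M(c) = 1
M(Q(-3, q))**2 = 1**2 = 1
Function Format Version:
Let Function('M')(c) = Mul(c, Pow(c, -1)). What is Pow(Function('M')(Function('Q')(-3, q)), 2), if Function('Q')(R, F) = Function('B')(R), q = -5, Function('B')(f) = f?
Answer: 1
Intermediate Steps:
Function('Q')(R, F) = R
Function('M')(c) = 1
Pow(Function('M')(Function('Q')(-3, q)), 2) = Pow(1, 2) = 1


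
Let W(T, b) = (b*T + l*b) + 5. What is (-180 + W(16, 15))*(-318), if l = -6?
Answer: 7950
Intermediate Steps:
W(T, b) = 5 - 6*b + T*b (W(T, b) = (b*T - 6*b) + 5 = (T*b - 6*b) + 5 = (-6*b + T*b) + 5 = 5 - 6*b + T*b)
(-180 + W(16, 15))*(-318) = (-180 + (5 - 6*15 + 16*15))*(-318) = (-180 + (5 - 90 + 240))*(-318) = (-180 + 155)*(-318) = -25*(-318) = 7950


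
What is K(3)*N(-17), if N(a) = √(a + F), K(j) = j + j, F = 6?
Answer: 6*I*√11 ≈ 19.9*I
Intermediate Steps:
K(j) = 2*j
N(a) = √(6 + a) (N(a) = √(a + 6) = √(6 + a))
K(3)*N(-17) = (2*3)*√(6 - 17) = 6*√(-11) = 6*(I*√11) = 6*I*√11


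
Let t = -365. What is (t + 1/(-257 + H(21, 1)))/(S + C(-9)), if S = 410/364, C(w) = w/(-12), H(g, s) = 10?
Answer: -3696/19 ≈ -194.53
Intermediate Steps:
C(w) = -w/12 (C(w) = w*(-1/12) = -w/12)
S = 205/182 (S = 410*(1/364) = 205/182 ≈ 1.1264)
(t + 1/(-257 + H(21, 1)))/(S + C(-9)) = (-365 + 1/(-257 + 10))/(205/182 - 1/12*(-9)) = (-365 + 1/(-247))/(205/182 + ¾) = (-365 - 1/247)/(683/364) = -90156/247*364/683 = -3696/19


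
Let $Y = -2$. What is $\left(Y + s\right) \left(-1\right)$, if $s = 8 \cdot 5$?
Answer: $-38$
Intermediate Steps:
$s = 40$
$\left(Y + s\right) \left(-1\right) = \left(-2 + 40\right) \left(-1\right) = 38 \left(-1\right) = -38$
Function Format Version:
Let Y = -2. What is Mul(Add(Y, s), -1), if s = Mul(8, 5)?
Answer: -38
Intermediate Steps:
s = 40
Mul(Add(Y, s), -1) = Mul(Add(-2, 40), -1) = Mul(38, -1) = -38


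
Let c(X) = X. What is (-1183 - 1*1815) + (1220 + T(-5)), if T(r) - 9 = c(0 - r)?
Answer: -1764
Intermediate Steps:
T(r) = 9 - r (T(r) = 9 + (0 - r) = 9 - r)
(-1183 - 1*1815) + (1220 + T(-5)) = (-1183 - 1*1815) + (1220 + (9 - 1*(-5))) = (-1183 - 1815) + (1220 + (9 + 5)) = -2998 + (1220 + 14) = -2998 + 1234 = -1764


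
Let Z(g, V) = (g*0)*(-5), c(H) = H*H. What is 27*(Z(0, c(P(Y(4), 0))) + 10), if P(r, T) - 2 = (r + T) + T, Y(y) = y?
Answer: 270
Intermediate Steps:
P(r, T) = 2 + r + 2*T (P(r, T) = 2 + ((r + T) + T) = 2 + ((T + r) + T) = 2 + (r + 2*T) = 2 + r + 2*T)
c(H) = H²
Z(g, V) = 0 (Z(g, V) = 0*(-5) = 0)
27*(Z(0, c(P(Y(4), 0))) + 10) = 27*(0 + 10) = 27*10 = 270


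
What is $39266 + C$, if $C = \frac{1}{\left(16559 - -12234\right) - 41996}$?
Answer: $\frac{518428997}{13203} \approx 39266.0$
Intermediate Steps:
$C = - \frac{1}{13203}$ ($C = \frac{1}{\left(16559 + 12234\right) - 41996} = \frac{1}{28793 - 41996} = \frac{1}{-13203} = - \frac{1}{13203} \approx -7.574 \cdot 10^{-5}$)
$39266 + C = 39266 - \frac{1}{13203} = \frac{518428997}{13203}$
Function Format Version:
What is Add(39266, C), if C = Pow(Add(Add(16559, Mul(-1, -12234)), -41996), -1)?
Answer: Rational(518428997, 13203) ≈ 39266.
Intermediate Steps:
C = Rational(-1, 13203) (C = Pow(Add(Add(16559, 12234), -41996), -1) = Pow(Add(28793, -41996), -1) = Pow(-13203, -1) = Rational(-1, 13203) ≈ -7.5740e-5)
Add(39266, C) = Add(39266, Rational(-1, 13203)) = Rational(518428997, 13203)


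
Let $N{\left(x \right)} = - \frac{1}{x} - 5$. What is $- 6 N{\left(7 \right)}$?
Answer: $\frac{216}{7} \approx 30.857$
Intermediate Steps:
$N{\left(x \right)} = -5 - \frac{1}{x}$ ($N{\left(x \right)} = - \frac{1}{x} - 5 = -5 - \frac{1}{x}$)
$- 6 N{\left(7 \right)} = - 6 \left(-5 - \frac{1}{7}\right) = \left(-6\right) \left(- \frac{36}{7}\right) = \frac{216}{7}$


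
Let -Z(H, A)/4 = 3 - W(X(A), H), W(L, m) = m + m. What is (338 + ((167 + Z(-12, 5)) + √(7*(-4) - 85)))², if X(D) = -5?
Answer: (397 + I*√113)² ≈ 1.575e+5 + 8440.3*I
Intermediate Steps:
W(L, m) = 2*m
Z(H, A) = -12 + 8*H (Z(H, A) = -4*(3 - 2*H) = -12 + 8*H)
(338 + ((167 + Z(-12, 5)) + √(7*(-4) - 85)))² = (338 + ((167 + (-12 + 8*(-12))) + √(7*(-4) - 85)))² = (338 + ((167 + (-12 - 96)) + √(-28 - 85)))² = (338 + ((167 - 108) + √(-113)))² = (338 + (59 + I*√113))² = (397 + I*√113)²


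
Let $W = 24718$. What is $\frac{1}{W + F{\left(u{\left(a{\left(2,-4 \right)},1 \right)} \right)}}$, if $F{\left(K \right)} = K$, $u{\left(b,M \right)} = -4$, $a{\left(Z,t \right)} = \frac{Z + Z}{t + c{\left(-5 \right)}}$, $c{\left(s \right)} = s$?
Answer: $\frac{1}{24714} \approx 4.0463 \cdot 10^{-5}$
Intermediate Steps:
$a{\left(Z,t \right)} = \frac{2 Z}{-5 + t}$ ($a{\left(Z,t \right)} = \frac{Z + Z}{t - 5} = \frac{2 Z}{-5 + t}$)
$\frac{1}{W + F{\left(u{\left(a{\left(2,-4 \right)},1 \right)} \right)}} = \frac{1}{24718 - 4} = \frac{1}{24714}$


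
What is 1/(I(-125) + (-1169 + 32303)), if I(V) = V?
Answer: 1/31009 ≈ 3.2249e-5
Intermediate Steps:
1/(I(-125) + (-1169 + 32303)) = 1/(-125 + (-1169 + 32303)) = 1/(-125 + 31134) = 1/31009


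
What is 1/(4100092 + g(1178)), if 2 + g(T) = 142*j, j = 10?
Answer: 1/4101510 ≈ 2.4381e-7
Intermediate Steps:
g(T) = 1418 (g(T) = -2 + 142*10 = -2 + 1420 = 1418)
1/(4100092 + g(1178)) = 1/(4100092 + 1418) = 1/4101510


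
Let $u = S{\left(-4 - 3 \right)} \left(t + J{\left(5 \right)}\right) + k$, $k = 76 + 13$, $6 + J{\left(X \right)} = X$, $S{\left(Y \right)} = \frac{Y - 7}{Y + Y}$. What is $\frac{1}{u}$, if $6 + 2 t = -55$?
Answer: $\frac{2}{115} \approx 0.017391$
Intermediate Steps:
$S{\left(Y \right)} = \frac{-7 + Y}{2 Y}$
$J{\left(X \right)} = -6 + X$
$t = - \frac{61}{2}$ ($t = -3 + \frac{1}{2} \left(-55\right) = -3 - \frac{55}{2} = - \frac{61}{2} \approx -30.5$)
$k = 89$
$u = \frac{115}{2}$ ($u = \frac{-7 - 7}{2 \left(-4 - 3\right)} \left(- \frac{61}{2} + \left(-6 + 5\right)\right) + 89 = \frac{-7 - 7}{2 \left(-7\right)} \left(- \frac{61}{2} - 1\right) + 89 = \frac{1}{2} \left(- \frac{1}{7}\right) \left(-14\right) \left(- \frac{63}{2}\right) + 89 = 1 \left(- \frac{63}{2}\right) + 89 = - \frac{63}{2} + 89 = \frac{115}{2} \approx 57.5$)
$\frac{1}{u} = \frac{1}{\frac{115}{2}} = \frac{2}{115}$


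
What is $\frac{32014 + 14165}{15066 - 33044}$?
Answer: $- \frac{46179}{17978} \approx -2.5686$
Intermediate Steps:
$\frac{32014 + 14165}{15066 - 33044} = \frac{46179}{-17978} = 46179 \left(- \frac{1}{17978}\right) = - \frac{46179}{17978}$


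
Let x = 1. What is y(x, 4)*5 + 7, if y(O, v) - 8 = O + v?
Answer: 72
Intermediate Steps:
y(O, v) = 8 + O + v (y(O, v) = 8 + (O + v) = 8 + O + v)
y(x, 4)*5 + 7 = (8 + 1 + 4)*5 + 7 = 13*5 + 7 = 65 + 7 = 72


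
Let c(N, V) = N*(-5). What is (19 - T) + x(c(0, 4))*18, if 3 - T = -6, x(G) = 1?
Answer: 28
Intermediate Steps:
c(N, V) = -5*N
T = 9 (T = 3 - 1*(-6) = 3 + 6 = 9)
(19 - T) + x(c(0, 4))*18 = (19 - 1*9) + 1*18 = (19 - 9) + 18 = 10 + 18 = 28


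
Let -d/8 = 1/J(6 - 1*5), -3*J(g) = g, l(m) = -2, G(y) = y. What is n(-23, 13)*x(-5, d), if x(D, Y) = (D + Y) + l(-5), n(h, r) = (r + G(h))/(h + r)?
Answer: 17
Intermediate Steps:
J(g) = -g/3
d = 24 (d = -8*(-3/(6 - 1*5)) = -8*(-3/(6 - 5)) = -8/((-⅓*1)) = -8/(-⅓) = -8*(-3) = 24)
n(h, r) = 1 (n(h, r) = (r + h)/(h + r) = (h + r)/(h + r) = 1)
x(D, Y) = -2 + D + Y (x(D, Y) = (D + Y) - 2 = -2 + D + Y)
n(-23, 13)*x(-5, d) = 1*(-2 - 5 + 24) = 1*17 = 17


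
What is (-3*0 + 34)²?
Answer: 1156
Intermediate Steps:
(-3*0 + 34)² = (0 + 34)² = 34² = 1156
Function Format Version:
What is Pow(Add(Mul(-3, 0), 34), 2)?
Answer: 1156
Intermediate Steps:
Pow(Add(Mul(-3, 0), 34), 2) = Pow(Add(0, 34), 2) = Pow(34, 2) = 1156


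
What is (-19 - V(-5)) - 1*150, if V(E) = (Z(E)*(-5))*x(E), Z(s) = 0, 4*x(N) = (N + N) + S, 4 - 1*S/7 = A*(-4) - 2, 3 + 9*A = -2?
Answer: -169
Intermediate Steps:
A = -5/9 (A = -⅓ + (⅑)*(-2) = -⅓ - 2/9 = -5/9 ≈ -0.55556)
S = 238/9 (S = 28 - 7*(-5/9*(-4) - 2) = 28 - 7*(20/9 - 2) = 28 - 7*2/9 = 28 - 14/9 = 238/9 ≈ 26.444)
x(N) = 119/18 + N/2 (x(N) = ((N + N) + 238/9)/4 = (2*N + 238/9)/4 = (238/9 + 2*N)/4 = 119/18 + N/2)
V(E) = 0 (V(E) = (0*(-5))*(119/18 + E/2) = 0*(119/18 + E/2) = 0)
(-19 - V(-5)) - 1*150 = (-19 - 1*0) - 1*150 = (-19 + 0) - 150 = -19 - 150 = -169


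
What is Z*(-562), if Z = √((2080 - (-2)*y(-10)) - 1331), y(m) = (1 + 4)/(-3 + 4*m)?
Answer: -562*√1384471/43 ≈ -15378.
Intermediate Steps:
y(m) = 5/(-3 + 4*m)
Z = √1384471/43 (Z = √((2080 - (-2)*5/(-3 + 4*(-10))) - 1331) = √((2080 - (-2)*5/(-3 - 40)) - 1331) = √((2080 - (-2)*5/(-43)) - 1331) = √((2080 - (-2)*5*(-1/43)) - 1331) = √((2080 - (-2)*(-5)/43) - 1331) = √((2080 - 1*10/43) - 1331) = √((2080 - 10/43) - 1331) = √(89430/43 - 1331) = √(32197/43) = √1384471/43 ≈ 27.364)
Z*(-562) = (√1384471/43)*(-562) = -562*√1384471/43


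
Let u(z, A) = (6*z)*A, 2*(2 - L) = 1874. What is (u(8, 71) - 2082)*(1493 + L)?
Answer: 739908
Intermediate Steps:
L = -935 (L = 2 - ½*1874 = 2 - 937 = -935)
u(z, A) = 6*A*z
(u(8, 71) - 2082)*(1493 + L) = (6*71*8 - 2082)*(1493 - 935) = (3408 - 2082)*558 = 1326*558 = 739908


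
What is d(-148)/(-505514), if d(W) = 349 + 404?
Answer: -3/2014 ≈ -0.0014896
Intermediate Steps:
d(W) = 753
d(-148)/(-505514) = 753/(-505514) = 753*(-1/505514) = -3/2014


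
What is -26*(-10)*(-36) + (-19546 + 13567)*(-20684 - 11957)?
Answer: 195151179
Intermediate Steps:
-26*(-10)*(-36) + (-19546 + 13567)*(-20684 - 11957) = 260*(-36) - 5979*(-32641) = -9360 + 195160539 = 195151179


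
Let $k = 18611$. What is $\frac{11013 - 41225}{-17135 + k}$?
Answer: $- \frac{7553}{369} \approx -20.469$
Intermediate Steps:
$\frac{11013 - 41225}{-17135 + k} = \frac{11013 - 41225}{-17135 + 18611} = - \frac{30212}{1476} = \left(-30212\right) \frac{1}{1476} = - \frac{7553}{369}$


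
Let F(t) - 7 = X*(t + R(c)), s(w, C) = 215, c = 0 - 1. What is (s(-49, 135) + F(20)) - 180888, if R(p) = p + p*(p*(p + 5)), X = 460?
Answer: -170086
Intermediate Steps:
c = -1
R(p) = p + p**2*(5 + p) (R(p) = p + p*(p*(5 + p)) = p + p**2*(5 + p))
F(t) = 1387 + 460*t (F(t) = 7 + 460*(t - (1 + (-1)**2 + 5*(-1))) = 7 + 460*(t - (1 + 1 - 5)) = 7 + 460*(t - 1*(-3)) = 7 + 460*(t + 3) = 7 + 460*(3 + t) = 7 + (1380 + 460*t) = 1387 + 460*t)
(s(-49, 135) + F(20)) - 180888 = (215 + (1387 + 460*20)) - 180888 = (215 + (1387 + 9200)) - 180888 = (215 + 10587) - 180888 = 10802 - 180888 = -170086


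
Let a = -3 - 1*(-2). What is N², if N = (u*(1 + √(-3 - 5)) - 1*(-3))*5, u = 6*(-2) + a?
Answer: -31300 + 13000*I*√2 ≈ -31300.0 + 18385.0*I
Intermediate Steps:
a = -1 (a = -3 + 2 = -1)
u = -13 (u = 6*(-2) - 1 = -12 - 1 = -13)
N = -50 - 130*I*√2 (N = (-13*(1 + √(-3 - 5)) - 1*(-3))*5 = (-13*(1 + √(-8)) + 3)*5 = (-13*(1 + 2*I*√2) + 3)*5 = ((-13 - 26*I*√2) + 3)*5 = (-10 - 26*I*√2)*5 = -50 - 130*I*√2 ≈ -50.0 - 183.85*I)
N² = (-50 - 130*I*√2)²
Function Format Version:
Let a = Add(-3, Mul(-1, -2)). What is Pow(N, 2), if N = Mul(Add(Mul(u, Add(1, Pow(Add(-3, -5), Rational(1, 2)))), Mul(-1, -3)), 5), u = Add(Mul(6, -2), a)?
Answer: Add(-31300, Mul(13000, I, Pow(2, Rational(1, 2)))) ≈ Add(-31300., Mul(18385., I))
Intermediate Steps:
a = -1 (a = Add(-3, 2) = -1)
u = -13 (u = Add(Mul(6, -2), -1) = Add(-12, -1) = -13)
N = Add(-50, Mul(-130, I, Pow(2, Rational(1, 2)))) (N = Mul(Add(Mul(-13, Add(1, Pow(Add(-3, -5), Rational(1, 2)))), Mul(-1, -3)), 5) = Mul(Add(Mul(-13, Add(1, Pow(-8, Rational(1, 2)))), 3), 5) = Mul(Add(Mul(-13, Add(1, Mul(2, I, Pow(2, Rational(1, 2))))), 3), 5) = Mul(Add(Add(-13, Mul(-26, I, Pow(2, Rational(1, 2)))), 3), 5) = Mul(Add(-10, Mul(-26, I, Pow(2, Rational(1, 2)))), 5) = Add(-50, Mul(-130, I, Pow(2, Rational(1, 2)))) ≈ Add(-50.000, Mul(-183.85, I)))
Pow(N, 2) = Pow(Add(-50, Mul(-130, I, Pow(2, Rational(1, 2)))), 2)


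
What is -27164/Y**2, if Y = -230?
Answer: -6791/13225 ≈ -0.51350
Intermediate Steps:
-27164/Y**2 = -27164/((-230)**2) = -27164/52900 = -27164*1/52900 = -6791/13225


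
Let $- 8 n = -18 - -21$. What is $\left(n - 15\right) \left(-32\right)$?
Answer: $492$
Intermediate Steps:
$n = - \frac{3}{8}$ ($n = - \frac{-18 - -21}{8} = - \frac{-18 + 21}{8} = \left(- \frac{1}{8}\right) 3 = - \frac{3}{8} \approx -0.375$)
$\left(n - 15\right) \left(-32\right) = \left(- \frac{3}{8} - 15\right) \left(-32\right) = \left(- \frac{123}{8}\right) \left(-32\right) = 492$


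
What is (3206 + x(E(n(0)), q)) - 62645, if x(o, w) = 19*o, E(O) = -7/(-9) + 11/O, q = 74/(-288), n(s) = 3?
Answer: -534191/9 ≈ -59355.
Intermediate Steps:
q = -37/144 (q = 74*(-1/288) = -37/144 ≈ -0.25694)
E(O) = 7/9 + 11/O (E(O) = -7*(-⅑) + 11/O = 7/9 + 11/O)
(3206 + x(E(n(0)), q)) - 62645 = (3206 + 19*(7/9 + 11/3)) - 62645 = (3206 + 19*(40/9)) - 62645 = (3206 + 760/9) - 62645 = 29614/9 - 62645 = -534191/9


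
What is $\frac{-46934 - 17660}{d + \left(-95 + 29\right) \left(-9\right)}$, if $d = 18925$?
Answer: $- \frac{64594}{19519} \approx -3.3093$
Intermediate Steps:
$\frac{-46934 - 17660}{d + \left(-95 + 29\right) \left(-9\right)} = \frac{-46934 - 17660}{18925 + \left(-95 + 29\right) \left(-9\right)} = - \frac{64594}{18925 - -594} = - \frac{64594}{18925 + 594} = - \frac{64594}{19519}$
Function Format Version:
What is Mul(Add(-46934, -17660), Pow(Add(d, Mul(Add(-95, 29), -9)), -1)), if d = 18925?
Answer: Rational(-64594, 19519) ≈ -3.3093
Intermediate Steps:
Mul(Add(-46934, -17660), Pow(Add(d, Mul(Add(-95, 29), -9)), -1)) = Mul(Add(-46934, -17660), Pow(Add(18925, Mul(Add(-95, 29), -9)), -1)) = Mul(-64594, Pow(Add(18925, Mul(-66, -9)), -1)) = Mul(-64594, Pow(Add(18925, 594), -1)) = Mul(-64594, Pow(19519, -1)) = Mul(-64594, Rational(1, 19519)) = Rational(-64594, 19519)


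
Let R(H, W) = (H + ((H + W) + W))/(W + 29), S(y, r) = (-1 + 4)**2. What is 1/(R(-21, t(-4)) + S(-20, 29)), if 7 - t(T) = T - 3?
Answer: 43/373 ≈ 0.11528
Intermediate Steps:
t(T) = 10 - T (t(T) = 7 - (T - 3) = 7 - (-3 + T) = 7 + (3 - T) = 10 - T)
S(y, r) = 9 (S(y, r) = 3**2 = 9)
R(H, W) = (2*H + 2*W)/(29 + W) (R(H, W) = (H + (H + 2*W))/(29 + W) = (2*H + 2*W)/(29 + W))
1/(R(-21, t(-4)) + S(-20, 29)) = 1/(2*(-21 + (10 - 1*(-4)))/(29 + (10 - 1*(-4))) + 9) = 1/(2*(-21 + (10 + 4))/(29 + (10 + 4)) + 9) = 1/(2*(-21 + 14)/(29 + 14) + 9) = 1/(2*(-7)/43 + 9) = 1/(2*(1/43)*(-7) + 9) = 1/(-14/43 + 9) = 1/(373/43) = 43/373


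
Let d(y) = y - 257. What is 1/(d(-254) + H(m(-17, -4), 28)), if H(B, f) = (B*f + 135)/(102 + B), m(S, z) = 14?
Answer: -116/58749 ≈ -0.0019745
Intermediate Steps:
H(B, f) = (135 + B*f)/(102 + B)
d(y) = -257 + y
1/(d(-254) + H(m(-17, -4), 28)) = 1/((-257 - 254) + (135 + 14*28)/(102 + 14)) = 1/(-511 + (135 + 392)/116) = 1/(-511 + (1/116)*527) = 1/(-511 + 527/116) = 1/(-58749/116) = -116/58749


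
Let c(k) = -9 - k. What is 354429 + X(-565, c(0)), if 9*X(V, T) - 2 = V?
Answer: 3189298/9 ≈ 3.5437e+5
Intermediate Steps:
X(V, T) = 2/9 + V/9
354429 + X(-565, c(0)) = 354429 + (2/9 + (1/9)*(-565)) = 354429 + (2/9 - 565/9) = 354429 - 563/9 = 3189298/9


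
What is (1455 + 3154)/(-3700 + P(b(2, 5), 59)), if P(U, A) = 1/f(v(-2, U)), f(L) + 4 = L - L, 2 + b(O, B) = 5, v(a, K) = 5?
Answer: -18436/14801 ≈ -1.2456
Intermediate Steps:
b(O, B) = 3 (b(O, B) = -2 + 5 = 3)
f(L) = -4 (f(L) = -4 + (L - L) = -4 + 0 = -4)
P(U, A) = -1/4 (P(U, A) = 1/(-4) = -1/4)
(1455 + 3154)/(-3700 + P(b(2, 5), 59)) = (1455 + 3154)/(-3700 - 1/4) = 4609/(-14801/4) = 4609*(-4/14801) = -18436/14801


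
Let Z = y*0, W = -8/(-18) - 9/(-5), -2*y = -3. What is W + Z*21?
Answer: 101/45 ≈ 2.2444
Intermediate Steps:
y = 3/2 (y = -½*(-3) = 3/2 ≈ 1.5000)
W = 101/45 (W = -8*(-1/18) - 9*(-⅕) = 4/9 + 9/5 = 101/45 ≈ 2.2444)
Z = 0 (Z = (3/2)*0 = 0)
W + Z*21 = 101/45 + 0*21 = 101/45 + 0 = 101/45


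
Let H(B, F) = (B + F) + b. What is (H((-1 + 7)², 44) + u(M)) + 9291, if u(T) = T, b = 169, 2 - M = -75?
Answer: 9617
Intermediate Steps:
M = 77 (M = 2 - 1*(-75) = 2 + 75 = 77)
H(B, F) = 169 + B + F (H(B, F) = (B + F) + 169 = 169 + B + F)
(H((-1 + 7)², 44) + u(M)) + 9291 = ((169 + (-1 + 7)² + 44) + 77) + 9291 = ((169 + 6² + 44) + 77) + 9291 = ((169 + 36 + 44) + 77) + 9291 = (249 + 77) + 9291 = 326 + 9291 = 9617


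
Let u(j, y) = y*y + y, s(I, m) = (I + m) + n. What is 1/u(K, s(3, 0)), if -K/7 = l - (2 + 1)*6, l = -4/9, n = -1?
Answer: ⅙ ≈ 0.16667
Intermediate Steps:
s(I, m) = -1 + I + m (s(I, m) = (I + m) - 1 = -1 + I + m)
l = -4/9 (l = -4*⅑ = -4/9 ≈ -0.44444)
K = 1162/9 (K = -7*(-4/9 - (2 + 1)*6) = -7*(-4/9 - 3*6) = -7*(-4/9 - 1*18) = -7*(-4/9 - 18) = -7*(-166/9) = 1162/9 ≈ 129.11)
u(j, y) = y + y² (u(j, y) = y² + y = y + y²)
1/u(K, s(3, 0)) = 1/((-1 + 3 + 0)*(1 + (-1 + 3 + 0))) = 1/(2*(1 + 2)) = 1/(2*3) = 1/6 = ⅙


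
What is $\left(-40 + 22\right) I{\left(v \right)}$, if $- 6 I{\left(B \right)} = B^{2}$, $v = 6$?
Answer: $108$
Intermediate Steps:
$I{\left(B \right)} = - \frac{B^{2}}{6}$
$\left(-40 + 22\right) I{\left(v \right)} = \left(-40 + 22\right) \left(- \frac{6^{2}}{6}\right) = - 18 \left(\left(- \frac{1}{6}\right) 36\right) = \left(-18\right) \left(-6\right) = 108$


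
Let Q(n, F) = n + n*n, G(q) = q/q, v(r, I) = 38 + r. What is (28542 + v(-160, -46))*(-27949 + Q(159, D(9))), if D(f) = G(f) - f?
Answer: -71305780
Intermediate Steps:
G(q) = 1
D(f) = 1 - f
Q(n, F) = n + n²
(28542 + v(-160, -46))*(-27949 + Q(159, D(9))) = (28542 + (38 - 160))*(-27949 + 159*(1 + 159)) = (28542 - 122)*(-27949 + 159*160) = 28420*(-27949 + 25440) = 28420*(-2509) = -71305780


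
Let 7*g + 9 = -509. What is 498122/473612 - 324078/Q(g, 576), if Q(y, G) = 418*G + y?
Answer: -8398063267/28498891682 ≈ -0.29468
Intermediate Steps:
g = -74 (g = -9/7 + (1/7)*(-509) = -9/7 - 509/7 = -74)
Q(y, G) = y + 418*G
498122/473612 - 324078/Q(g, 576) = 498122/473612 - 324078/(-74 + 418*576) = 498122*(1/473612) - 324078/(-74 + 240768) = 249061/236806 - 324078/240694 = 249061/236806 - 324078*1/240694 = 249061/236806 - 162039/120347 = -8398063267/28498891682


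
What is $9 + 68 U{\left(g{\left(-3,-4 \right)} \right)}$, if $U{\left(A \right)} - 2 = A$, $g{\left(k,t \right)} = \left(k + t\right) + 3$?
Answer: $-127$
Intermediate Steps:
$g{\left(k,t \right)} = 3 + k + t$
$U{\left(A \right)} = 2 + A$
$9 + 68 U{\left(g{\left(-3,-4 \right)} \right)} = 9 + 68 \left(2 - 4\right) = 9 + 68 \left(-2\right) = 9 - 136 = -127$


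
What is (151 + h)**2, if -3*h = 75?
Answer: 15876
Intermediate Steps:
h = -25 (h = -1/3*75 = -25)
(151 + h)**2 = (151 - 25)**2 = 126**2 = 15876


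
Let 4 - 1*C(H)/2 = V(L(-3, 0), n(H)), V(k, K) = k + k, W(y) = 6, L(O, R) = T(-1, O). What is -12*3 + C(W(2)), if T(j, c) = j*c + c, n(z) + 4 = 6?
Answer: -28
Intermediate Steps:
n(z) = 2 (n(z) = -4 + 6 = 2)
T(j, c) = c + c*j (T(j, c) = c*j + c = c + c*j)
L(O, R) = 0 (L(O, R) = O*(1 - 1) = O*0 = 0)
V(k, K) = 2*k
C(H) = 8 (C(H) = 8 - 4*0 = 8 - 2*0 = 8 + 0 = 8)
-12*3 + C(W(2)) = -12*3 + 8 = -3*12 + 8 = -36 + 8 = -28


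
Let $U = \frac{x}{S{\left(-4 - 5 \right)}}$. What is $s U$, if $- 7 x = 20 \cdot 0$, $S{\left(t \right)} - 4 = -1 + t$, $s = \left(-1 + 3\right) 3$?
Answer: $0$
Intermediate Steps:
$s = 6$ ($s = 2 \cdot 3 = 6$)
$S{\left(t \right)} = 3 + t$ ($S{\left(t \right)} = 4 + \left(-1 + t\right) = 3 + t$)
$x = 0$ ($x = - \frac{20 \cdot 0}{7} = \left(- \frac{1}{7}\right) 0 = 0$)
$U = 0$ ($U = \frac{0}{3 - 9} = \frac{0}{-6} = 0 \left(- \frac{1}{6}\right) = 0$)
$s U = 6 \cdot 0 = 0$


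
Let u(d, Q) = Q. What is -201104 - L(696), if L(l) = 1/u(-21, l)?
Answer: -139968385/696 ≈ -2.0110e+5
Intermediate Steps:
L(l) = 1/l
-201104 - L(696) = -201104 - 1/696 = -139968385/696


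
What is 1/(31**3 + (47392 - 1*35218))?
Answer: 1/41965 ≈ 2.3829e-5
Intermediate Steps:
1/(31**3 + (47392 - 1*35218)) = 1/(29791 + (47392 - 35218)) = 1/(29791 + 12174) = 1/41965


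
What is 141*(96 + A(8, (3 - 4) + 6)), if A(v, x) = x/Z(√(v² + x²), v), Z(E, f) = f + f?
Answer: 217281/16 ≈ 13580.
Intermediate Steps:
Z(E, f) = 2*f
A(v, x) = x/(2*v) (A(v, x) = x/((2*v)) = x*(1/(2*v)) = x/(2*v))
141*(96 + A(8, (3 - 4) + 6)) = 141*(96 + (½)*((3 - 4) + 6)/8) = 141*(96 + (½)*(-1 + 6)*(⅛)) = 141*(96 + (½)*5*(⅛)) = 141*(96 + 5/16) = 141*(1541/16) = 217281/16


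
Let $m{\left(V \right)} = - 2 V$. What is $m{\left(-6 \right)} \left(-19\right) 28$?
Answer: $-6384$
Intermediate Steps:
$m{\left(-6 \right)} \left(-19\right) 28 = \left(-2\right) \left(-6\right) \left(-19\right) 28 = 12 \left(-19\right) 28 = \left(-228\right) 28 = -6384$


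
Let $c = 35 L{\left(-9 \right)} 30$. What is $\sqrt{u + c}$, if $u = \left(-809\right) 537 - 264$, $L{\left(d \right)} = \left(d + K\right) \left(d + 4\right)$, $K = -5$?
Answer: $3 i \sqrt{40133} \approx 601.0 i$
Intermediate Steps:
$L{\left(d \right)} = \left(-5 + d\right) \left(4 + d\right)$ ($L{\left(d \right)} = \left(d - 5\right) \left(d + 4\right) = \left(-5 + d\right) \left(4 + d\right)$)
$u = -434697$ ($u = -434433 - 264 = -434697$)
$c = 73500$ ($c = 35 \left(-20 + \left(-9\right)^{2} - -9\right) 30 = 35 \left(-20 + 81 + 9\right) 30 = 35 \cdot 70 \cdot 30 = 2450 \cdot 30 = 73500$)
$\sqrt{u + c} = \sqrt{-434697 + 73500} = \sqrt{-361197} = 3 i \sqrt{40133}$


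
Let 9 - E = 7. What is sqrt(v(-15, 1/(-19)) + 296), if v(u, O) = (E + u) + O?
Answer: 16*sqrt(399)/19 ≈ 16.821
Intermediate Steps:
E = 2 (E = 9 - 1*7 = 9 - 7 = 2)
v(u, O) = 2 + O + u (v(u, O) = (2 + u) + O = 2 + O + u)
sqrt(v(-15, 1/(-19)) + 296) = sqrt((2 + 1/(-19) - 15) + 296) = sqrt((2 - 1/19 - 15) + 296) = sqrt(-248/19 + 296) = sqrt(5376/19) = 16*sqrt(399)/19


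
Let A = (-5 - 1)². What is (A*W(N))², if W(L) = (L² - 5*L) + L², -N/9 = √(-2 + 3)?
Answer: 55532304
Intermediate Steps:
A = 36 (A = (-6)² = 36)
N = -9 (N = -9*√(-2 + 3) = -9*√1 = -9*1 = -9)
W(L) = -5*L + 2*L²
(A*W(N))² = (36*(-9*(-5 + 2*(-9))))² = (36*(-9*(-5 - 18)))² = (36*(-9*(-23)))² = (36*207)² = 7452² = 55532304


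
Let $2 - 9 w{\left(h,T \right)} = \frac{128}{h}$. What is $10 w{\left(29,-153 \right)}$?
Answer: $- \frac{700}{261} \approx -2.682$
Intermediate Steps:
$w{\left(h,T \right)} = \frac{2}{9} - \frac{128}{9 h}$ ($w{\left(h,T \right)} = \frac{2}{9} - \frac{128 \frac{1}{h}}{9} = \frac{2}{9} - \frac{128}{9 h}$)
$10 w{\left(29,-153 \right)} = 10 \frac{2 \left(-64 + 29\right)}{9 \cdot 29} = 10 \cdot \frac{2}{9} \cdot \frac{1}{29} \left(-35\right) = 10 \left(- \frac{70}{261}\right) = - \frac{700}{261}$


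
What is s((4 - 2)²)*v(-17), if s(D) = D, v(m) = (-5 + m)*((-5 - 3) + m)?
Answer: 2200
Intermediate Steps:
v(m) = (-8 + m)*(-5 + m) (v(m) = (-5 + m)*(-8 + m) = (-8 + m)*(-5 + m))
s((4 - 2)²)*v(-17) = (4 - 2)²*(40 + (-17)² - 13*(-17)) = 2²*(40 + 289 + 221) = 4*550 = 2200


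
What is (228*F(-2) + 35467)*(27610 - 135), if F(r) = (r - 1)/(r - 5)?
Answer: 977140525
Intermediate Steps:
F(r) = (-1 + r)/(-5 + r)
(228*F(-2) + 35467)*(27610 - 135) = (228*((-1 - 2)/(-5 - 2)) + 35467)*(27610 - 135) = (228*(-3/(-7)) + 35467)*27475 = (228*(-1/7*(-3)) + 35467)*27475 = (228*(3/7) + 35467)*27475 = (684/7 + 35467)*27475 = (248953/7)*27475 = 977140525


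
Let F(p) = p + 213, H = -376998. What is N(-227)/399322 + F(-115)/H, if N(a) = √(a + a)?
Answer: -49/188499 + I*√454/399322 ≈ -0.00025995 + 5.3359e-5*I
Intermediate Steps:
N(a) = √2*√a (N(a) = √(2*a) = √2*√a)
F(p) = 213 + p
N(-227)/399322 + F(-115)/H = (√2*√(-227))/399322 + (213 - 115)/(-376998) = (√2*(I*√227))*(1/399322) + 98*(-1/376998) = (I*√454)*(1/399322) - 49/188499 = I*√454/399322 - 49/188499 = -49/188499 + I*√454/399322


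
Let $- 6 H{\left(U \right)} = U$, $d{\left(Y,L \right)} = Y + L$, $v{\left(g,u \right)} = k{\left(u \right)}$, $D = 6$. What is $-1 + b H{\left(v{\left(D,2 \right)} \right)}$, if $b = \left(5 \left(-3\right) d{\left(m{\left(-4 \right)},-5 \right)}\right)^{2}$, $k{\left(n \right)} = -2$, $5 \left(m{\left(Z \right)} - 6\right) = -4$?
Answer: $2$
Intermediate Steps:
$m{\left(Z \right)} = \frac{26}{5}$ ($m{\left(Z \right)} = 6 + \frac{1}{5} \left(-4\right) = 6 - \frac{4}{5} = \frac{26}{5}$)
$v{\left(g,u \right)} = -2$
$d{\left(Y,L \right)} = L + Y$
$H{\left(U \right)} = - \frac{U}{6}$
$b = 9$ ($b = \left(5 \left(-3\right) \left(-5 + \frac{26}{5}\right)\right)^{2} = \left(\left(-15\right) \frac{1}{5}\right)^{2} = \left(-3\right)^{2} = 9$)
$-1 + b H{\left(v{\left(D,2 \right)} \right)} = -1 + 9 \left(\left(- \frac{1}{6}\right) \left(-2\right)\right) = -1 + 9 \cdot \frac{1}{3} = -1 + 3 = 2$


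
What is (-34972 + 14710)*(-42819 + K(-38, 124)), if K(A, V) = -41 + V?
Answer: 865916832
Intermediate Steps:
(-34972 + 14710)*(-42819 + K(-38, 124)) = (-34972 + 14710)*(-42819 + (-41 + 124)) = -20262*(-42819 + 83) = -20262*(-42736) = 865916832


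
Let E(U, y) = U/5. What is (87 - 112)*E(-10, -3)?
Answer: 50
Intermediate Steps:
E(U, y) = U/5 (E(U, y) = U*(⅕) = U/5)
(87 - 112)*E(-10, -3) = (87 - 112)*((⅕)*(-10)) = -25*(-2) = 50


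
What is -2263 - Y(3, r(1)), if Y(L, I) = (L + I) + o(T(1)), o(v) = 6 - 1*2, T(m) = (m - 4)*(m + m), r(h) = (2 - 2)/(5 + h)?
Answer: -2270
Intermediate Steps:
r(h) = 0 (r(h) = 0/(5 + h) = 0)
T(m) = 2*m*(-4 + m) (T(m) = (-4 + m)*(2*m) = 2*m*(-4 + m))
o(v) = 4 (o(v) = 6 - 2 = 4)
Y(L, I) = 4 + I + L (Y(L, I) = (L + I) + 4 = (I + L) + 4 = 4 + I + L)
-2263 - Y(3, r(1)) = -2263 - (4 + 0 + 3) = -2263 - 1*7 = -2263 - 7 = -2270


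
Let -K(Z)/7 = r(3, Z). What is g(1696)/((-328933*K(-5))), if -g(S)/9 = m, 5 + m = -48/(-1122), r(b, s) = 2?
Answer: 8343/861146594 ≈ 9.6882e-6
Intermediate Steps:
K(Z) = -14 (K(Z) = -7*2 = -14)
m = -927/187 (m = -5 - 48/(-1122) = -5 - 48*(-1/1122) = -5 + 8/187 = -927/187 ≈ -4.9572)
g(S) = 8343/187 (g(S) = -9*(-927/187) = 8343/187)
g(1696)/((-328933*K(-5))) = 8343/(187*((-328933*(-14)))) = (8343/187)/4605062 = (8343/187)*(1/4605062) = 8343/861146594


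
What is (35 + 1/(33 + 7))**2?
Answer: 1962801/1600 ≈ 1226.8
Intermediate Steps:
(35 + 1/(33 + 7))**2 = (35 + 1/40)**2 = (1401/40)**2 = 1962801/1600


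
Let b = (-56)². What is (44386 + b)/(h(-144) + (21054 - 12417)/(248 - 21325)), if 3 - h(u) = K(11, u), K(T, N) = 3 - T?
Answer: 500810597/111605 ≈ 4487.4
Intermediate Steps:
h(u) = 11 (h(u) = 3 - (3 - 1*11) = 3 - (3 - 11) = 3 - 1*(-8) = 3 + 8 = 11)
b = 3136
(44386 + b)/(h(-144) + (21054 - 12417)/(248 - 21325)) = (44386 + 3136)/(11 + (21054 - 12417)/(248 - 21325)) = 47522/(11 + 8637/(-21077)) = 47522/(11 + 8637*(-1/21077)) = 47522/(11 - 8637/21077) = 47522/(223210/21077) = 47522*(21077/223210) = 500810597/111605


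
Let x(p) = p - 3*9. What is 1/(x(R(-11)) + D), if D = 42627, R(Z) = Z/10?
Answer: 10/425989 ≈ 2.3475e-5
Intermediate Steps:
R(Z) = Z/10 (R(Z) = Z*(⅒) = Z/10)
x(p) = -27 + p (x(p) = p - 27 = -27 + p)
1/(x(R(-11)) + D) = 1/((-27 + (⅒)*(-11)) + 42627) = 1/((-27 - 11/10) + 42627) = 1/(-281/10 + 42627) = 1/(425989/10) = 10/425989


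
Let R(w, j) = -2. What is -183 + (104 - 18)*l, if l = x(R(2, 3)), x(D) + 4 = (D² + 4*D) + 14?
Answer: 333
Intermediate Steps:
x(D) = 10 + D² + 4*D (x(D) = -4 + ((D² + 4*D) + 14) = -4 + (14 + D² + 4*D) = 10 + D² + 4*D)
l = 6 (l = 10 + (-2)² + 4*(-2) = 10 + 4 - 8 = 6)
-183 + (104 - 18)*l = -183 + (104 - 18)*6 = -183 + 86*6 = -183 + 516 = 333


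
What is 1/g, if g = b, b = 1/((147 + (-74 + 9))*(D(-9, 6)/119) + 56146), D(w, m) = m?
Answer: 6681866/119 ≈ 56150.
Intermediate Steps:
b = 119/6681866 (b = 1/((147 + (-74 + 9))*(6/119) + 56146) = 1/((147 - 65)*(6*(1/119)) + 56146) = 1/(82*(6/119) + 56146) = 1/(492/119 + 56146) = 1/(6681866/119) = 119/6681866 ≈ 1.7809e-5)
g = 119/6681866 ≈ 1.7809e-5
1/g = 1/(119/6681866) = 6681866/119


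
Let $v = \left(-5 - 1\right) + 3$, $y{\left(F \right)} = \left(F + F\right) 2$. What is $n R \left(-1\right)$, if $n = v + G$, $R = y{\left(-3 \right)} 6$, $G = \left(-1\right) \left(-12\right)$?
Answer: $648$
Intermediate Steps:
$y{\left(F \right)} = 4 F$ ($y{\left(F \right)} = 2 F 2 = 4 F$)
$v = -3$ ($v = -6 + 3 = -3$)
$G = 12$
$R = -72$ ($R = 4 \left(-3\right) 6 = \left(-12\right) 6 = -72$)
$n = 9$ ($n = -3 + 12 = 9$)
$n R \left(-1\right) = 9 \left(\left(-72\right) \left(-1\right)\right) = 9 \cdot 72 = 648$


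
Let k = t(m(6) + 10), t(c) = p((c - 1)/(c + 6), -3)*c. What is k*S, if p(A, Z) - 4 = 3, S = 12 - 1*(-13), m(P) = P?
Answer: 2800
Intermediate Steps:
S = 25 (S = 12 + 13 = 25)
p(A, Z) = 7 (p(A, Z) = 4 + 3 = 7)
t(c) = 7*c
k = 112 (k = 7*(6 + 10) = 7*16 = 112)
k*S = 112*25 = 2800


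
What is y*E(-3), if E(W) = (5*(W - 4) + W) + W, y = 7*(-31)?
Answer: 8897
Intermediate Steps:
y = -217
E(W) = -20 + 7*W (E(W) = (5*(-4 + W) + W) + W = ((-20 + 5*W) + W) + W = (-20 + 6*W) + W = -20 + 7*W)
y*E(-3) = -217*(-20 + 7*(-3)) = -217*(-20 - 21) = -217*(-41) = 8897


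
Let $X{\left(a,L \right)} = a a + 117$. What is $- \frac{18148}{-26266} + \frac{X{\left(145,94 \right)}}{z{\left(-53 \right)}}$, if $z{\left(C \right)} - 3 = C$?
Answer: $- \frac{138602093}{328325} \approx -422.15$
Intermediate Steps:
$X{\left(a,L \right)} = 117 + a^{2}$ ($X{\left(a,L \right)} = a^{2} + 117 = 117 + a^{2}$)
$z{\left(C \right)} = 3 + C$
$- \frac{18148}{-26266} + \frac{X{\left(145,94 \right)}}{z{\left(-53 \right)}} = - \frac{18148}{-26266} + \frac{117 + 145^{2}}{3 - 53} = \left(-18148\right) \left(- \frac{1}{26266}\right) + \frac{117 + 21025}{-50} = \frac{9074}{13133} + 21142 \left(- \frac{1}{50}\right) = \frac{9074}{13133} - \frac{10571}{25} = - \frac{138602093}{328325}$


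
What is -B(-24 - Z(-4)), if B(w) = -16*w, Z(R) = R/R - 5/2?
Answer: -360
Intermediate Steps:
Z(R) = -3/2 (Z(R) = 1 - 5*½ = 1 - 5/2 = -3/2)
-B(-24 - Z(-4)) = -(-16)*(-24 - 1*(-3/2)) = -(-16)*(-24 + 3/2) = -(-16)*(-45)/2 = -1*360 = -360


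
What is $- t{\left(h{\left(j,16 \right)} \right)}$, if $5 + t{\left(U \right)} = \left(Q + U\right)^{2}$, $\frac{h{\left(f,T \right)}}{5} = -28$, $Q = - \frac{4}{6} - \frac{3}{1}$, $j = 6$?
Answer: $- \frac{185716}{9} \approx -20635.0$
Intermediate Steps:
$Q = - \frac{11}{3}$ ($Q = \left(-4\right) \frac{1}{6} - 3 = - \frac{2}{3} - 3 = - \frac{11}{3} \approx -3.6667$)
$h{\left(f,T \right)} = -140$ ($h{\left(f,T \right)} = 5 \left(-28\right) = -140$)
$t{\left(U \right)} = -5 + \left(- \frac{11}{3} + U\right)^{2}$
$- t{\left(h{\left(j,16 \right)} \right)} = - (-5 + \frac{\left(-11 + 3 \left(-140\right)\right)^{2}}{9}) = - (-5 + \frac{\left(-11 - 420\right)^{2}}{9}) = - (-5 + \frac{\left(-431\right)^{2}}{9}) = - (-5 + \frac{1}{9} \cdot 185761) = - (-5 + \frac{185761}{9}) = \left(-1\right) \frac{185716}{9} = - \frac{185716}{9}$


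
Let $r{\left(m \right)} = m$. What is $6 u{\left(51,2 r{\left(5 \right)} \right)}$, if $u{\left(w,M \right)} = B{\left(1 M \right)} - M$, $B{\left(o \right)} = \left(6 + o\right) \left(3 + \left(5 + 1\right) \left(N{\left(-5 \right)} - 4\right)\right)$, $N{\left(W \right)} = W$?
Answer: $-4956$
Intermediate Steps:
$B{\left(o \right)} = -306 - 51 o$ ($B{\left(o \right)} = \left(6 + o\right) \left(3 + \left(5 + 1\right) \left(-5 - 4\right)\right) = \left(6 + o\right) \left(3 + 6 \left(-9\right)\right) = \left(6 + o\right) \left(3 - 54\right) = \left(6 + o\right) \left(-51\right) = -306 - 51 o$)
$u{\left(w,M \right)} = -306 - 52 M$ ($u{\left(w,M \right)} = \left(-306 - 51 \cdot 1 M\right) - M = \left(-306 - 51 M\right) - M = -306 - 52 M$)
$6 u{\left(51,2 r{\left(5 \right)} \right)} = 6 \left(-306 - 52 \cdot 2 \cdot 5\right) = 6 \left(-306 - 520\right) = 6 \left(-826\right) = -4956$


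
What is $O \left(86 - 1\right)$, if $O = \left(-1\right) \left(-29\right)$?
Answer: $2465$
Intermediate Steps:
$O = 29$
$O \left(86 - 1\right) = 29 \left(86 - 1\right) = 29 \cdot 85 = 2465$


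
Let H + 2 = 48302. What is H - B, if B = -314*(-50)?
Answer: 32600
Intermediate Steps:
H = 48300 (H = -2 + 48302 = 48300)
B = 15700
H - B = 48300 - 1*15700 = 48300 - 15700 = 32600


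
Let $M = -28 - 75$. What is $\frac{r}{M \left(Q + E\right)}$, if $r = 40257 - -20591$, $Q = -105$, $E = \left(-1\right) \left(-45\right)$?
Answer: $\frac{15212}{1545} \approx 9.8459$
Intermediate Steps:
$E = 45$
$M = -103$ ($M = -28 - 75 = -103$)
$r = 60848$ ($r = 40257 + 20591 = 60848$)
$\frac{r}{M \left(Q + E\right)} = \frac{60848}{\left(-103\right) \left(-105 + 45\right)} = \frac{60848}{\left(-103\right) \left(-60\right)} = \frac{60848}{6180} = 60848 \cdot \frac{1}{6180} = \frac{15212}{1545}$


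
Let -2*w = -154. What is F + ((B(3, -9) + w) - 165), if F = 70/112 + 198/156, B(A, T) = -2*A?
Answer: -9579/104 ≈ -92.106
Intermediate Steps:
w = 77 (w = -½*(-154) = 77)
F = 197/104 (F = 70*(1/112) + 198*(1/156) = 5/8 + 33/26 = 197/104 ≈ 1.8942)
F + ((B(3, -9) + w) - 165) = 197/104 + ((-2*3 + 77) - 165) = 197/104 + ((-6 + 77) - 165) = 197/104 + (71 - 165) = 197/104 - 94 = -9579/104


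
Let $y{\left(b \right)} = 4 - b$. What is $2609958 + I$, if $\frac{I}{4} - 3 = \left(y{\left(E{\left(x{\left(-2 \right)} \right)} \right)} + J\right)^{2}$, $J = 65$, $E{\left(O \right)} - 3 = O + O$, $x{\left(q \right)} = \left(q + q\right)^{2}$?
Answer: $2614594$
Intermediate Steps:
$x{\left(q \right)} = 4 q^{2}$ ($x{\left(q \right)} = \left(2 q\right)^{2} = 4 q^{2}$)
$E{\left(O \right)} = 3 + 2 O$ ($E{\left(O \right)} = 3 + \left(O + O\right) = 3 + 2 O$)
$I = 4636$ ($I = 12 + 4 \left(\left(4 - \left(3 + 2 \cdot 4 \left(-2\right)^{2}\right)\right) + 65\right)^{2} = 12 + 4 \left(\left(4 - \left(3 + 2 \cdot 4 \cdot 4\right)\right) + 65\right)^{2} = 12 + 4 \left(\left(4 - \left(3 + 2 \cdot 16\right)\right) + 65\right)^{2} = 12 + 4 \left(\left(4 - \left(3 + 32\right)\right) + 65\right)^{2} = 12 + 4 \left(\left(4 - 35\right) + 65\right)^{2} = 12 + 4 \left(-31 + 65\right)^{2} = 12 + 4 \cdot 34^{2} = 12 + 4 \cdot 1156 = 12 + 4624 = 4636$)
$2609958 + I = 2609958 + 4636 = 2614594$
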